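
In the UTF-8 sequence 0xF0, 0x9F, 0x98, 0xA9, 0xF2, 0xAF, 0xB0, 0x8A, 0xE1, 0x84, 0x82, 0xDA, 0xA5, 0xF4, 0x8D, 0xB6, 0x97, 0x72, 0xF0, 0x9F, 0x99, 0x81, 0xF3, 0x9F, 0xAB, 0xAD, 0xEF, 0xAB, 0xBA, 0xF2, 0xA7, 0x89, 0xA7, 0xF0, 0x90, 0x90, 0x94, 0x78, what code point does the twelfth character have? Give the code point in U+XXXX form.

Offset 0: leading byte 0xF0 = 11110000 → 4-byte char #1 = F0 9F 98 A9.
Offset 4: leading byte 0xF2 = 11110010 → 4-byte char #2 = F2 AF B0 8A.
Offset 8: leading byte 0xE1 = 11100001 → 3-byte char #3 = E1 84 82.
Offset 11: leading byte 0xDA = 11011010 → 2-byte char #4 = DA A5.
Offset 13: leading byte 0xF4 = 11110100 → 4-byte char #5 = F4 8D B6 97.
Offset 17: leading byte 0x72 = 01110010 → 1-byte char #6 = 72.
Offset 18: leading byte 0xF0 = 11110000 → 4-byte char #7 = F0 9F 99 81.
Offset 22: leading byte 0xF3 = 11110011 → 4-byte char #8 = F3 9F AB AD.
Offset 26: leading byte 0xEF = 11101111 → 3-byte char #9 = EF AB BA.
Offset 29: leading byte 0xF2 = 11110010 → 4-byte char #10 = F2 A7 89 A7.
Offset 33: leading byte 0xF0 = 11110000 → 4-byte char #11 = F0 90 90 94.
Offset 37: leading byte 0x78 = 01111000 → 1-byte char #12 = 78.
Leading byte 0x78 = 01111000 matches 0xxxxxxx → 1-byte sequence.
Byte 1: 0x78 = 01111000, payload 1111000 (7 bits).
Concatenate: 1111000 = 0x78 (7 bits → U+0078).

U+0078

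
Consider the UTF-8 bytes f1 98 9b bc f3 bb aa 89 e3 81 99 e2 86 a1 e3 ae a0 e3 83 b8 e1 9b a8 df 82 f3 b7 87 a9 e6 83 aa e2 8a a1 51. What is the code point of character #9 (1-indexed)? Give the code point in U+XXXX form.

U+F71E9

Offset 0: leading byte 0xF1 = 11110001 → 4-byte char #1 = F1 98 9B BC.
Offset 4: leading byte 0xF3 = 11110011 → 4-byte char #2 = F3 BB AA 89.
Offset 8: leading byte 0xE3 = 11100011 → 3-byte char #3 = E3 81 99.
Offset 11: leading byte 0xE2 = 11100010 → 3-byte char #4 = E2 86 A1.
Offset 14: leading byte 0xE3 = 11100011 → 3-byte char #5 = E3 AE A0.
Offset 17: leading byte 0xE3 = 11100011 → 3-byte char #6 = E3 83 B8.
Offset 20: leading byte 0xE1 = 11100001 → 3-byte char #7 = E1 9B A8.
Offset 23: leading byte 0xDF = 11011111 → 2-byte char #8 = DF 82.
Offset 25: leading byte 0xF3 = 11110011 → 4-byte char #9 = F3 B7 87 A9.
Leading byte 0xF3 = 11110011 matches 11110xxx → 4-byte sequence.
Byte 1: 0xF3 = 11110011, payload 011 (3 bits).
Byte 2: 0xB7 = 10110111 (10xxxxxx ✓), payload 110111.
Byte 3: 0x87 = 10000111 (10xxxxxx ✓), payload 000111.
Byte 4: 0xA9 = 10101001 (10xxxxxx ✓), payload 101001.
Concatenate: 011110111000111101001 = 0xF71E9 (21 bits → U+F71E9).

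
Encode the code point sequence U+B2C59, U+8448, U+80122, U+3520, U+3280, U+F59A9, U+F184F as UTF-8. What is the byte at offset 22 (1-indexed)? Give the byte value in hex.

0xF3

1-indexed offset 22 is 0-indexed offset 21.
U+B2C59 → 4-byte form F2 B2 B1 99 at offsets 0–3.
U+8448 → 3-byte form E8 91 88 at offsets 4–6.
U+80122 → 4-byte form F2 80 84 A2 at offsets 7–10.
U+3520 → 3-byte form E3 94 A0 at offsets 11–13.
U+3280 → 3-byte form E3 8A 80 at offsets 14–16.
U+F59A9 → 4-byte form F3 B5 A6 A9 at offsets 17–20.
U+F184F → 4-byte form F3 B1 A1 8F at offsets 21–24.
Offset 21 falls in char 7's range; it's byte 1 of F3 B1 A1 8F = 0xF3.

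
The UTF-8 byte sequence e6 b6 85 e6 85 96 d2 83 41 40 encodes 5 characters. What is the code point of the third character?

U+0483

Offset 0: leading byte 0xE6 = 11100110 → 3-byte char #1 = E6 B6 85.
Offset 3: leading byte 0xE6 = 11100110 → 3-byte char #2 = E6 85 96.
Offset 6: leading byte 0xD2 = 11010010 → 2-byte char #3 = D2 83.
Leading byte 0xD2 = 11010010 matches 110xxxxx → 2-byte sequence.
Byte 1: 0xD2 = 11010010, payload 10010 (5 bits).
Byte 2: 0x83 = 10000011 (10xxxxxx ✓), payload 000011.
Concatenate: 10010000011 = 0x483 (11 bits → U+0483).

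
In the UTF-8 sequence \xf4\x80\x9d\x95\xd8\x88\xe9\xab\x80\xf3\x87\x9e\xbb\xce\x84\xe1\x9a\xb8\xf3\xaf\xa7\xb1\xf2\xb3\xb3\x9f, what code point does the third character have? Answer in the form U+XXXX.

Offset 0: leading byte 0xF4 = 11110100 → 4-byte char #1 = F4 80 9D 95.
Offset 4: leading byte 0xD8 = 11011000 → 2-byte char #2 = D8 88.
Offset 6: leading byte 0xE9 = 11101001 → 3-byte char #3 = E9 AB 80.
Leading byte 0xE9 = 11101001 matches 1110xxxx → 3-byte sequence.
Byte 1: 0xE9 = 11101001, payload 1001 (4 bits).
Byte 2: 0xAB = 10101011 (10xxxxxx ✓), payload 101011.
Byte 3: 0x80 = 10000000 (10xxxxxx ✓), payload 000000.
Concatenate: 1001101011000000 = 0x9AC0 (16 bits → U+9AC0).

U+9AC0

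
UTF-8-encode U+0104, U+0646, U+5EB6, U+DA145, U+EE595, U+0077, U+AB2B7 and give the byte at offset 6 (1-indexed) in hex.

1-indexed offset 6 is 0-indexed offset 5.
U+0104 → 2-byte form C4 84 at offsets 0–1.
U+0646 → 2-byte form D9 86 at offsets 2–3.
U+5EB6 → 3-byte form E5 BA B6 at offsets 4–6.
Offset 5 falls in char 3's range; it's byte 2 of E5 BA B6 = 0xBA.

0xBA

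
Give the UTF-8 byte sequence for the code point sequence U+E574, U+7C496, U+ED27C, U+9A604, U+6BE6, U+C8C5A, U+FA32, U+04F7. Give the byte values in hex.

EE 95 B4 F1 BC 92 96 F3 AD 89 BC F2 9A 98 84 E6 AF A6 F3 88 B1 9A EF A8 B2 D3 B7

U+E574: 3-byte form → EE 95 B4.
U+7C496: 4-byte form → F1 BC 92 96.
U+ED27C: 4-byte form → F3 AD 89 BC.
U+9A604: 4-byte form → F2 9A 98 84.
U+6BE6: 3-byte form → E6 AF A6.
U+C8C5A: 4-byte form → F3 88 B1 9A.
U+FA32: 3-byte form → EF A8 B2.
U+04F7: 2-byte form → D3 B7.
Concatenated (27 bytes): EE 95 B4 F1 BC 92 96 F3 AD 89 BC F2 9A 98 84 E6 AF A6 F3 88 B1 9A EF A8 B2 D3 B7.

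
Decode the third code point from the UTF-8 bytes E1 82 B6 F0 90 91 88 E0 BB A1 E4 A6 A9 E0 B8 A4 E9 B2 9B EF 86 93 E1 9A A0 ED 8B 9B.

U+0EE1

Offset 0: leading byte 0xE1 = 11100001 → 3-byte char #1 = E1 82 B6.
Offset 3: leading byte 0xF0 = 11110000 → 4-byte char #2 = F0 90 91 88.
Offset 7: leading byte 0xE0 = 11100000 → 3-byte char #3 = E0 BB A1.
Leading byte 0xE0 = 11100000 matches 1110xxxx → 3-byte sequence.
Byte 1: 0xE0 = 11100000, payload 0000 (4 bits).
Byte 2: 0xBB = 10111011 (10xxxxxx ✓), payload 111011.
Byte 3: 0xA1 = 10100001 (10xxxxxx ✓), payload 100001.
Concatenate: 0000111011100001 = 0xEE1 (16 bits → U+0EE1).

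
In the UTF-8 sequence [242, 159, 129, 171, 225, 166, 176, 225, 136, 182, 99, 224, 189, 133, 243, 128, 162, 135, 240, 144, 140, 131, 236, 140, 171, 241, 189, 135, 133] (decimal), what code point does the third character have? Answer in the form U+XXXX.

Offset 0: leading byte 0xF2 = 11110010 → 4-byte char #1 = F2 9F 81 AB.
Offset 4: leading byte 0xE1 = 11100001 → 3-byte char #2 = E1 A6 B0.
Offset 7: leading byte 0xE1 = 11100001 → 3-byte char #3 = E1 88 B6.
Leading byte 0xE1 = 11100001 matches 1110xxxx → 3-byte sequence.
Byte 1: 0xE1 = 11100001, payload 0001 (4 bits).
Byte 2: 0x88 = 10001000 (10xxxxxx ✓), payload 001000.
Byte 3: 0xB6 = 10110110 (10xxxxxx ✓), payload 110110.
Concatenate: 0001001000110110 = 0x1236 (16 bits → U+1236).

U+1236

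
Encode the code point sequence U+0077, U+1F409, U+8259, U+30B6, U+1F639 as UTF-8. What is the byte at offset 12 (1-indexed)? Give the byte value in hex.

1-indexed offset 12 is 0-indexed offset 11.
U+0077 → 1-byte form 77 at offsets 0–0.
U+1F409 → 4-byte form F0 9F 90 89 at offsets 1–4.
U+8259 → 3-byte form E8 89 99 at offsets 5–7.
U+30B6 → 3-byte form E3 82 B6 at offsets 8–10.
U+1F639 → 4-byte form F0 9F 98 B9 at offsets 11–14.
Offset 11 falls in char 5's range; it's byte 1 of F0 9F 98 B9 = 0xF0.

0xF0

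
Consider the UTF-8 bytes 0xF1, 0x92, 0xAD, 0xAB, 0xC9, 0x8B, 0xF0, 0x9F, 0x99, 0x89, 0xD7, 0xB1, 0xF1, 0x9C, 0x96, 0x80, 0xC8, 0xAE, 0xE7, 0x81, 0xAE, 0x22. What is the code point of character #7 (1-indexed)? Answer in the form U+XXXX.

Offset 0: leading byte 0xF1 = 11110001 → 4-byte char #1 = F1 92 AD AB.
Offset 4: leading byte 0xC9 = 11001001 → 2-byte char #2 = C9 8B.
Offset 6: leading byte 0xF0 = 11110000 → 4-byte char #3 = F0 9F 99 89.
Offset 10: leading byte 0xD7 = 11010111 → 2-byte char #4 = D7 B1.
Offset 12: leading byte 0xF1 = 11110001 → 4-byte char #5 = F1 9C 96 80.
Offset 16: leading byte 0xC8 = 11001000 → 2-byte char #6 = C8 AE.
Offset 18: leading byte 0xE7 = 11100111 → 3-byte char #7 = E7 81 AE.
Leading byte 0xE7 = 11100111 matches 1110xxxx → 3-byte sequence.
Byte 1: 0xE7 = 11100111, payload 0111 (4 bits).
Byte 2: 0x81 = 10000001 (10xxxxxx ✓), payload 000001.
Byte 3: 0xAE = 10101110 (10xxxxxx ✓), payload 101110.
Concatenate: 0111000001101110 = 0x706E (16 bits → U+706E).

U+706E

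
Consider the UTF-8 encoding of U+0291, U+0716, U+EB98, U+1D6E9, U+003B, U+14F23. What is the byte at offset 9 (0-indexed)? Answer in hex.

U+0291 → 2-byte form CA 91 at offsets 0–1.
U+0716 → 2-byte form DC 96 at offsets 2–3.
U+EB98 → 3-byte form EE AE 98 at offsets 4–6.
U+1D6E9 → 4-byte form F0 9D 9B A9 at offsets 7–10.
Offset 9 falls in char 4's range; it's byte 3 of F0 9D 9B A9 = 0x9B.

0x9B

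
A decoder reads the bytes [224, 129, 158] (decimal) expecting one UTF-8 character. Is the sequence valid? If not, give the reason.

Leading byte 0xE0 = 11100000 → 3-byte form.
Continuation bytes all match 10xxxxxx. Payload decodes to 0x5E.
But 0x5E < 0x800, the minimum for a 3-byte sequence — this is an overlong encoding.

invalid (overlong encoding)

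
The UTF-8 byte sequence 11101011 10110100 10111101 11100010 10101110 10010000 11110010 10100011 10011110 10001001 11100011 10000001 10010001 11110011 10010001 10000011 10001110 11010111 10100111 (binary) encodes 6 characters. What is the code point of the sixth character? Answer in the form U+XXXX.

Offset 0: leading byte 0xEB = 11101011 → 3-byte char #1 = EB B4 BD.
Offset 3: leading byte 0xE2 = 11100010 → 3-byte char #2 = E2 AE 90.
Offset 6: leading byte 0xF2 = 11110010 → 4-byte char #3 = F2 A3 9E 89.
Offset 10: leading byte 0xE3 = 11100011 → 3-byte char #4 = E3 81 91.
Offset 13: leading byte 0xF3 = 11110011 → 4-byte char #5 = F3 91 83 8E.
Offset 17: leading byte 0xD7 = 11010111 → 2-byte char #6 = D7 A7.
Leading byte 0xD7 = 11010111 matches 110xxxxx → 2-byte sequence.
Byte 1: 0xD7 = 11010111, payload 10111 (5 bits).
Byte 2: 0xA7 = 10100111 (10xxxxxx ✓), payload 100111.
Concatenate: 10111100111 = 0x5E7 (11 bits → U+05E7).

U+05E7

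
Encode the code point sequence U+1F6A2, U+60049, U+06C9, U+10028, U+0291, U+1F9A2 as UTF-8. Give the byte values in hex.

U+1F6A2: 4-byte form → F0 9F 9A A2.
U+60049: 4-byte form → F1 A0 81 89.
U+06C9: 2-byte form → DB 89.
U+10028: 4-byte form → F0 90 80 A8.
U+0291: 2-byte form → CA 91.
U+1F9A2: 4-byte form → F0 9F A6 A2.
Concatenated (20 bytes): F0 9F 9A A2 F1 A0 81 89 DB 89 F0 90 80 A8 CA 91 F0 9F A6 A2.

F0 9F 9A A2 F1 A0 81 89 DB 89 F0 90 80 A8 CA 91 F0 9F A6 A2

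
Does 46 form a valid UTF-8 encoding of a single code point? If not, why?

Leading byte 0x46 = 01000110 → 1-byte form.

valid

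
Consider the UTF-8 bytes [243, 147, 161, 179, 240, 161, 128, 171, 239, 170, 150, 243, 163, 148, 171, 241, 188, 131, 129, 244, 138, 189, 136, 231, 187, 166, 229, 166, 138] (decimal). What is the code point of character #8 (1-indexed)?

Offset 0: leading byte 0xF3 = 11110011 → 4-byte char #1 = F3 93 A1 B3.
Offset 4: leading byte 0xF0 = 11110000 → 4-byte char #2 = F0 A1 80 AB.
Offset 8: leading byte 0xEF = 11101111 → 3-byte char #3 = EF AA 96.
Offset 11: leading byte 0xF3 = 11110011 → 4-byte char #4 = F3 A3 94 AB.
Offset 15: leading byte 0xF1 = 11110001 → 4-byte char #5 = F1 BC 83 81.
Offset 19: leading byte 0xF4 = 11110100 → 4-byte char #6 = F4 8A BD 88.
Offset 23: leading byte 0xE7 = 11100111 → 3-byte char #7 = E7 BB A6.
Offset 26: leading byte 0xE5 = 11100101 → 3-byte char #8 = E5 A6 8A.
Leading byte 0xE5 = 11100101 matches 1110xxxx → 3-byte sequence.
Byte 1: 0xE5 = 11100101, payload 0101 (4 bits).
Byte 2: 0xA6 = 10100110 (10xxxxxx ✓), payload 100110.
Byte 3: 0x8A = 10001010 (10xxxxxx ✓), payload 001010.
Concatenate: 0101100110001010 = 0x598A (16 bits → U+598A).

U+598A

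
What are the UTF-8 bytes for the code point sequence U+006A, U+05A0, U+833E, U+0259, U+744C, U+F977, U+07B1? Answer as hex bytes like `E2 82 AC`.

6A D6 A0 E8 8C BE C9 99 E7 91 8C EF A5 B7 DE B1

U+006A: 1-byte form → 6A.
U+05A0: 2-byte form → D6 A0.
U+833E: 3-byte form → E8 8C BE.
U+0259: 2-byte form → C9 99.
U+744C: 3-byte form → E7 91 8C.
U+F977: 3-byte form → EF A5 B7.
U+07B1: 2-byte form → DE B1.
Concatenated (16 bytes): 6A D6 A0 E8 8C BE C9 99 E7 91 8C EF A5 B7 DE B1.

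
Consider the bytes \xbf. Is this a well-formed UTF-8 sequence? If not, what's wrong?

invalid (continuation byte with no leading byte)

Byte 0xBF = 10111111 has the form 10xxxxxx — a continuation byte — but there is no preceding leading byte.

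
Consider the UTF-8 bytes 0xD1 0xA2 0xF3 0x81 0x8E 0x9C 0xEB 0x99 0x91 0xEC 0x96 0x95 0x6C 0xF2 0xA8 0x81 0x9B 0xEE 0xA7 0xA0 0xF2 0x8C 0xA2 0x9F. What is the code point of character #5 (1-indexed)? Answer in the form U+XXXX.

Offset 0: leading byte 0xD1 = 11010001 → 2-byte char #1 = D1 A2.
Offset 2: leading byte 0xF3 = 11110011 → 4-byte char #2 = F3 81 8E 9C.
Offset 6: leading byte 0xEB = 11101011 → 3-byte char #3 = EB 99 91.
Offset 9: leading byte 0xEC = 11101100 → 3-byte char #4 = EC 96 95.
Offset 12: leading byte 0x6C = 01101100 → 1-byte char #5 = 6C.
Leading byte 0x6C = 01101100 matches 0xxxxxxx → 1-byte sequence.
Byte 1: 0x6C = 01101100, payload 1101100 (7 bits).
Concatenate: 1101100 = 0x6C (7 bits → U+006C).

U+006C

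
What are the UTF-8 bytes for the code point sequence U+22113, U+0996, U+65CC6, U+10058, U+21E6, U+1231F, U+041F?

F0 A2 84 93 E0 A6 96 F1 A5 B3 86 F0 90 81 98 E2 87 A6 F0 92 8C 9F D0 9F

U+22113: 4-byte form → F0 A2 84 93.
U+0996: 3-byte form → E0 A6 96.
U+65CC6: 4-byte form → F1 A5 B3 86.
U+10058: 4-byte form → F0 90 81 98.
U+21E6: 3-byte form → E2 87 A6.
U+1231F: 4-byte form → F0 92 8C 9F.
U+041F: 2-byte form → D0 9F.
Concatenated (24 bytes): F0 A2 84 93 E0 A6 96 F1 A5 B3 86 F0 90 81 98 E2 87 A6 F0 92 8C 9F D0 9F.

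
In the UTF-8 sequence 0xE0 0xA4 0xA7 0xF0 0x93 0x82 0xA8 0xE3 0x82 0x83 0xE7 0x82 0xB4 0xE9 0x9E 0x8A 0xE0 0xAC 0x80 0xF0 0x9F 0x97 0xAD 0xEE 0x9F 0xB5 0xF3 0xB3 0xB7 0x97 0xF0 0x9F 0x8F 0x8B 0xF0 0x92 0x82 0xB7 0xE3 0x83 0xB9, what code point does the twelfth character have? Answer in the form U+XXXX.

Offset 0: leading byte 0xE0 = 11100000 → 3-byte char #1 = E0 A4 A7.
Offset 3: leading byte 0xF0 = 11110000 → 4-byte char #2 = F0 93 82 A8.
Offset 7: leading byte 0xE3 = 11100011 → 3-byte char #3 = E3 82 83.
Offset 10: leading byte 0xE7 = 11100111 → 3-byte char #4 = E7 82 B4.
Offset 13: leading byte 0xE9 = 11101001 → 3-byte char #5 = E9 9E 8A.
Offset 16: leading byte 0xE0 = 11100000 → 3-byte char #6 = E0 AC 80.
Offset 19: leading byte 0xF0 = 11110000 → 4-byte char #7 = F0 9F 97 AD.
Offset 23: leading byte 0xEE = 11101110 → 3-byte char #8 = EE 9F B5.
Offset 26: leading byte 0xF3 = 11110011 → 4-byte char #9 = F3 B3 B7 97.
Offset 30: leading byte 0xF0 = 11110000 → 4-byte char #10 = F0 9F 8F 8B.
Offset 34: leading byte 0xF0 = 11110000 → 4-byte char #11 = F0 92 82 B7.
Offset 38: leading byte 0xE3 = 11100011 → 3-byte char #12 = E3 83 B9.
Leading byte 0xE3 = 11100011 matches 1110xxxx → 3-byte sequence.
Byte 1: 0xE3 = 11100011, payload 0011 (4 bits).
Byte 2: 0x83 = 10000011 (10xxxxxx ✓), payload 000011.
Byte 3: 0xB9 = 10111001 (10xxxxxx ✓), payload 111001.
Concatenate: 0011000011111001 = 0x30F9 (16 bits → U+30F9).

U+30F9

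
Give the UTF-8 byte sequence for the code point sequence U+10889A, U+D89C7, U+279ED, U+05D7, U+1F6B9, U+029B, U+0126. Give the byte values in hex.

F4 88 A2 9A F3 98 A7 87 F0 A7 A7 AD D7 97 F0 9F 9A B9 CA 9B C4 A6

U+10889A: 4-byte form → F4 88 A2 9A.
U+D89C7: 4-byte form → F3 98 A7 87.
U+279ED: 4-byte form → F0 A7 A7 AD.
U+05D7: 2-byte form → D7 97.
U+1F6B9: 4-byte form → F0 9F 9A B9.
U+029B: 2-byte form → CA 9B.
U+0126: 2-byte form → C4 A6.
Concatenated (22 bytes): F4 88 A2 9A F3 98 A7 87 F0 A7 A7 AD D7 97 F0 9F 9A B9 CA 9B C4 A6.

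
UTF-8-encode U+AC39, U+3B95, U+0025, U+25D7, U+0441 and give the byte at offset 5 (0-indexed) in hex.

U+AC39 → 3-byte form EA B0 B9 at offsets 0–2.
U+3B95 → 3-byte form E3 AE 95 at offsets 3–5.
Offset 5 falls in char 2's range; it's byte 3 of E3 AE 95 = 0x95.

0x95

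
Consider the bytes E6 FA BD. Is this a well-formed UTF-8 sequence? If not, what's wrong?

invalid (non-continuation byte where continuation expected)

Leading byte 0xE6 = 11100110 → 3-byte form.
Byte 2 is 0xFA = 11111010, which is not 10xxxxxx — expected a continuation byte.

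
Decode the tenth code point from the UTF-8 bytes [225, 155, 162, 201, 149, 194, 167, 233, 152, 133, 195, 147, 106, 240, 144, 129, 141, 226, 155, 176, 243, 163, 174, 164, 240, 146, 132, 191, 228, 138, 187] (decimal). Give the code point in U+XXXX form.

Offset 0: leading byte 0xE1 = 11100001 → 3-byte char #1 = E1 9B A2.
Offset 3: leading byte 0xC9 = 11001001 → 2-byte char #2 = C9 95.
Offset 5: leading byte 0xC2 = 11000010 → 2-byte char #3 = C2 A7.
Offset 7: leading byte 0xE9 = 11101001 → 3-byte char #4 = E9 98 85.
Offset 10: leading byte 0xC3 = 11000011 → 2-byte char #5 = C3 93.
Offset 12: leading byte 0x6A = 01101010 → 1-byte char #6 = 6A.
Offset 13: leading byte 0xF0 = 11110000 → 4-byte char #7 = F0 90 81 8D.
Offset 17: leading byte 0xE2 = 11100010 → 3-byte char #8 = E2 9B B0.
Offset 20: leading byte 0xF3 = 11110011 → 4-byte char #9 = F3 A3 AE A4.
Offset 24: leading byte 0xF0 = 11110000 → 4-byte char #10 = F0 92 84 BF.
Leading byte 0xF0 = 11110000 matches 11110xxx → 4-byte sequence.
Byte 1: 0xF0 = 11110000, payload 000 (3 bits).
Byte 2: 0x92 = 10010010 (10xxxxxx ✓), payload 010010.
Byte 3: 0x84 = 10000100 (10xxxxxx ✓), payload 000100.
Byte 4: 0xBF = 10111111 (10xxxxxx ✓), payload 111111.
Concatenate: 000010010000100111111 = 0x1213F (21 bits → U+1213F).

U+1213F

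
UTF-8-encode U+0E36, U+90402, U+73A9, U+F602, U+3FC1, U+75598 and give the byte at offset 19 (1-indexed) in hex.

0x96

1-indexed offset 19 is 0-indexed offset 18.
U+0E36 → 3-byte form E0 B8 B6 at offsets 0–2.
U+90402 → 4-byte form F2 90 90 82 at offsets 3–6.
U+73A9 → 3-byte form E7 8E A9 at offsets 7–9.
U+F602 → 3-byte form EF 98 82 at offsets 10–12.
U+3FC1 → 3-byte form E3 BF 81 at offsets 13–15.
U+75598 → 4-byte form F1 B5 96 98 at offsets 16–19.
Offset 18 falls in char 6's range; it's byte 3 of F1 B5 96 98 = 0x96.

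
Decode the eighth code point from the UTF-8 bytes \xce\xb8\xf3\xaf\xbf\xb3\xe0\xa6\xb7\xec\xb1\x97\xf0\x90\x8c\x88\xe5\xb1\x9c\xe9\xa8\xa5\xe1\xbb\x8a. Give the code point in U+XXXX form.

Offset 0: leading byte 0xCE = 11001110 → 2-byte char #1 = CE B8.
Offset 2: leading byte 0xF3 = 11110011 → 4-byte char #2 = F3 AF BF B3.
Offset 6: leading byte 0xE0 = 11100000 → 3-byte char #3 = E0 A6 B7.
Offset 9: leading byte 0xEC = 11101100 → 3-byte char #4 = EC B1 97.
Offset 12: leading byte 0xF0 = 11110000 → 4-byte char #5 = F0 90 8C 88.
Offset 16: leading byte 0xE5 = 11100101 → 3-byte char #6 = E5 B1 9C.
Offset 19: leading byte 0xE9 = 11101001 → 3-byte char #7 = E9 A8 A5.
Offset 22: leading byte 0xE1 = 11100001 → 3-byte char #8 = E1 BB 8A.
Leading byte 0xE1 = 11100001 matches 1110xxxx → 3-byte sequence.
Byte 1: 0xE1 = 11100001, payload 0001 (4 bits).
Byte 2: 0xBB = 10111011 (10xxxxxx ✓), payload 111011.
Byte 3: 0x8A = 10001010 (10xxxxxx ✓), payload 001010.
Concatenate: 0001111011001010 = 0x1ECA (16 bits → U+1ECA).

U+1ECA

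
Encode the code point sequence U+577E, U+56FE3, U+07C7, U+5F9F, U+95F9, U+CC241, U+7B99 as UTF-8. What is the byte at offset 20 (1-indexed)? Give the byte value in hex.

1-indexed offset 20 is 0-indexed offset 19.
U+577E → 3-byte form E5 9D BE at offsets 0–2.
U+56FE3 → 4-byte form F1 96 BF A3 at offsets 3–6.
U+07C7 → 2-byte form DF 87 at offsets 7–8.
U+5F9F → 3-byte form E5 BE 9F at offsets 9–11.
U+95F9 → 3-byte form E9 97 B9 at offsets 12–14.
U+CC241 → 4-byte form F3 8C 89 81 at offsets 15–18.
U+7B99 → 3-byte form E7 AE 99 at offsets 19–21.
Offset 19 falls in char 7's range; it's byte 1 of E7 AE 99 = 0xE7.

0xE7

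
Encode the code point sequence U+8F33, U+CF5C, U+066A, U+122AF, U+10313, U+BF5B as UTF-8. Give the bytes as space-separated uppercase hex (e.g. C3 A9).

U+8F33: 3-byte form → E8 BC B3.
U+CF5C: 3-byte form → EC BD 9C.
U+066A: 2-byte form → D9 AA.
U+122AF: 4-byte form → F0 92 8A AF.
U+10313: 4-byte form → F0 90 8C 93.
U+BF5B: 3-byte form → EB BD 9B.
Concatenated (19 bytes): E8 BC B3 EC BD 9C D9 AA F0 92 8A AF F0 90 8C 93 EB BD 9B.

E8 BC B3 EC BD 9C D9 AA F0 92 8A AF F0 90 8C 93 EB BD 9B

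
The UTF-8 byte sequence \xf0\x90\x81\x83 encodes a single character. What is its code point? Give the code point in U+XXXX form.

Leading byte 0xF0 = 11110000 matches 11110xxx → 4-byte sequence.
Byte 1: 0xF0 = 11110000, payload 000 (3 bits).
Byte 2: 0x90 = 10010000 (10xxxxxx ✓), payload 010000.
Byte 3: 0x81 = 10000001 (10xxxxxx ✓), payload 000001.
Byte 4: 0x83 = 10000011 (10xxxxxx ✓), payload 000011.
Concatenate: 000010000000001000011 = 0x10043 (21 bits → U+10043).

U+10043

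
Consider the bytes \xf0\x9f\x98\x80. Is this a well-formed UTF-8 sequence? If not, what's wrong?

valid

Leading byte 0xF0 = 11110000 → 4-byte form.
Continuation bytes 0x9F=10011111, 0x98=10011000, 0x80=10000000 all match 10xxxxxx.
Decoded value 0x1F600 is ≥ 0x10000 (shortest form) and not a surrogate.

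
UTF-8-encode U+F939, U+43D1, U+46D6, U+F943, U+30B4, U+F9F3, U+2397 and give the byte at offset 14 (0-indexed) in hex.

U+F939 → 3-byte form EF A4 B9 at offsets 0–2.
U+43D1 → 3-byte form E4 8F 91 at offsets 3–5.
U+46D6 → 3-byte form E4 9B 96 at offsets 6–8.
U+F943 → 3-byte form EF A5 83 at offsets 9–11.
U+30B4 → 3-byte form E3 82 B4 at offsets 12–14.
Offset 14 falls in char 5's range; it's byte 3 of E3 82 B4 = 0xB4.

0xB4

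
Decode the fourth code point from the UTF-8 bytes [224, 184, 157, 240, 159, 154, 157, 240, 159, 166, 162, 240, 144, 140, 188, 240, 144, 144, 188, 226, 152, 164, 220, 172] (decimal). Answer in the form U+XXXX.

Offset 0: leading byte 0xE0 = 11100000 → 3-byte char #1 = E0 B8 9D.
Offset 3: leading byte 0xF0 = 11110000 → 4-byte char #2 = F0 9F 9A 9D.
Offset 7: leading byte 0xF0 = 11110000 → 4-byte char #3 = F0 9F A6 A2.
Offset 11: leading byte 0xF0 = 11110000 → 4-byte char #4 = F0 90 8C BC.
Leading byte 0xF0 = 11110000 matches 11110xxx → 4-byte sequence.
Byte 1: 0xF0 = 11110000, payload 000 (3 bits).
Byte 2: 0x90 = 10010000 (10xxxxxx ✓), payload 010000.
Byte 3: 0x8C = 10001100 (10xxxxxx ✓), payload 001100.
Byte 4: 0xBC = 10111100 (10xxxxxx ✓), payload 111100.
Concatenate: 000010000001100111100 = 0x1033C (21 bits → U+1033C).

U+1033C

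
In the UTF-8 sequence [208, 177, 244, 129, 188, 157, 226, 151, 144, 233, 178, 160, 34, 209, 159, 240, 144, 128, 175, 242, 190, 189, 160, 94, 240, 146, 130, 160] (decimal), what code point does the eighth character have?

Offset 0: leading byte 0xD0 = 11010000 → 2-byte char #1 = D0 B1.
Offset 2: leading byte 0xF4 = 11110100 → 4-byte char #2 = F4 81 BC 9D.
Offset 6: leading byte 0xE2 = 11100010 → 3-byte char #3 = E2 97 90.
Offset 9: leading byte 0xE9 = 11101001 → 3-byte char #4 = E9 B2 A0.
Offset 12: leading byte 0x22 = 00100010 → 1-byte char #5 = 22.
Offset 13: leading byte 0xD1 = 11010001 → 2-byte char #6 = D1 9F.
Offset 15: leading byte 0xF0 = 11110000 → 4-byte char #7 = F0 90 80 AF.
Offset 19: leading byte 0xF2 = 11110010 → 4-byte char #8 = F2 BE BD A0.
Leading byte 0xF2 = 11110010 matches 11110xxx → 4-byte sequence.
Byte 1: 0xF2 = 11110010, payload 010 (3 bits).
Byte 2: 0xBE = 10111110 (10xxxxxx ✓), payload 111110.
Byte 3: 0xBD = 10111101 (10xxxxxx ✓), payload 111101.
Byte 4: 0xA0 = 10100000 (10xxxxxx ✓), payload 100000.
Concatenate: 010111110111101100000 = 0xBEF60 (21 bits → U+BEF60).

U+BEF60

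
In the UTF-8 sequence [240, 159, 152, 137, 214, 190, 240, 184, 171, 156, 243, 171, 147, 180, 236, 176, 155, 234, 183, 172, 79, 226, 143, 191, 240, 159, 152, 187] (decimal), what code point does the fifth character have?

U+CC1B

Offset 0: leading byte 0xF0 = 11110000 → 4-byte char #1 = F0 9F 98 89.
Offset 4: leading byte 0xD6 = 11010110 → 2-byte char #2 = D6 BE.
Offset 6: leading byte 0xF0 = 11110000 → 4-byte char #3 = F0 B8 AB 9C.
Offset 10: leading byte 0xF3 = 11110011 → 4-byte char #4 = F3 AB 93 B4.
Offset 14: leading byte 0xEC = 11101100 → 3-byte char #5 = EC B0 9B.
Leading byte 0xEC = 11101100 matches 1110xxxx → 3-byte sequence.
Byte 1: 0xEC = 11101100, payload 1100 (4 bits).
Byte 2: 0xB0 = 10110000 (10xxxxxx ✓), payload 110000.
Byte 3: 0x9B = 10011011 (10xxxxxx ✓), payload 011011.
Concatenate: 1100110000011011 = 0xCC1B (16 bits → U+CC1B).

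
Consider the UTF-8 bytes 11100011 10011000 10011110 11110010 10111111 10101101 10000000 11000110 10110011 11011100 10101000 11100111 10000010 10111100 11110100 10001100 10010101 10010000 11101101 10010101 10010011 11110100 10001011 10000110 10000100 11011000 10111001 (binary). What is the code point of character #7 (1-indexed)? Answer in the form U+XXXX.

U+D553

Offset 0: leading byte 0xE3 = 11100011 → 3-byte char #1 = E3 98 9E.
Offset 3: leading byte 0xF2 = 11110010 → 4-byte char #2 = F2 BF AD 80.
Offset 7: leading byte 0xC6 = 11000110 → 2-byte char #3 = C6 B3.
Offset 9: leading byte 0xDC = 11011100 → 2-byte char #4 = DC A8.
Offset 11: leading byte 0xE7 = 11100111 → 3-byte char #5 = E7 82 BC.
Offset 14: leading byte 0xF4 = 11110100 → 4-byte char #6 = F4 8C 95 90.
Offset 18: leading byte 0xED = 11101101 → 3-byte char #7 = ED 95 93.
Leading byte 0xED = 11101101 matches 1110xxxx → 3-byte sequence.
Byte 1: 0xED = 11101101, payload 1101 (4 bits).
Byte 2: 0x95 = 10010101 (10xxxxxx ✓), payload 010101.
Byte 3: 0x93 = 10010011 (10xxxxxx ✓), payload 010011.
Concatenate: 1101010101010011 = 0xD553 (16 bits → U+D553).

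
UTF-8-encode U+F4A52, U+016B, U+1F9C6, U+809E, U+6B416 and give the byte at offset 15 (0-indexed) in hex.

U+F4A52 → 4-byte form F3 B4 A9 92 at offsets 0–3.
U+016B → 2-byte form C5 AB at offsets 4–5.
U+1F9C6 → 4-byte form F0 9F A7 86 at offsets 6–9.
U+809E → 3-byte form E8 82 9E at offsets 10–12.
U+6B416 → 4-byte form F1 AB 90 96 at offsets 13–16.
Offset 15 falls in char 5's range; it's byte 3 of F1 AB 90 96 = 0x90.

0x90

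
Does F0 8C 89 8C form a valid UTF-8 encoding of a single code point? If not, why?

invalid (overlong encoding)

Leading byte 0xF0 = 11110000 → 4-byte form.
Continuation bytes all match 10xxxxxx. Payload decodes to 0xC24C.
But 0xC24C < 0x10000, the minimum for a 4-byte sequence — this is an overlong encoding.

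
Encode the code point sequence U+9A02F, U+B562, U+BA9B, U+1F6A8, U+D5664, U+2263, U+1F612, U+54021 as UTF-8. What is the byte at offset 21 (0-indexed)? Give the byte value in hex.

U+9A02F → 4-byte form F2 9A 80 AF at offsets 0–3.
U+B562 → 3-byte form EB 95 A2 at offsets 4–6.
U+BA9B → 3-byte form EB AA 9B at offsets 7–9.
U+1F6A8 → 4-byte form F0 9F 9A A8 at offsets 10–13.
U+D5664 → 4-byte form F3 95 99 A4 at offsets 14–17.
U+2263 → 3-byte form E2 89 A3 at offsets 18–20.
U+1F612 → 4-byte form F0 9F 98 92 at offsets 21–24.
Offset 21 falls in char 7's range; it's byte 1 of F0 9F 98 92 = 0xF0.

0xF0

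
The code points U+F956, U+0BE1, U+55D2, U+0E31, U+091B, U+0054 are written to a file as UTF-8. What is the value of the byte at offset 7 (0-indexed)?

0x97

U+F956 → 3-byte form EF A5 96 at offsets 0–2.
U+0BE1 → 3-byte form E0 AF A1 at offsets 3–5.
U+55D2 → 3-byte form E5 97 92 at offsets 6–8.
Offset 7 falls in char 3's range; it's byte 2 of E5 97 92 = 0x97.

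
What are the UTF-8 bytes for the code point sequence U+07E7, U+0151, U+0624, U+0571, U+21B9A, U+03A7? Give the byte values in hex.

U+07E7: 2-byte form → DF A7.
U+0151: 2-byte form → C5 91.
U+0624: 2-byte form → D8 A4.
U+0571: 2-byte form → D5 B1.
U+21B9A: 4-byte form → F0 A1 AE 9A.
U+03A7: 2-byte form → CE A7.
Concatenated (14 bytes): DF A7 C5 91 D8 A4 D5 B1 F0 A1 AE 9A CE A7.

DF A7 C5 91 D8 A4 D5 B1 F0 A1 AE 9A CE A7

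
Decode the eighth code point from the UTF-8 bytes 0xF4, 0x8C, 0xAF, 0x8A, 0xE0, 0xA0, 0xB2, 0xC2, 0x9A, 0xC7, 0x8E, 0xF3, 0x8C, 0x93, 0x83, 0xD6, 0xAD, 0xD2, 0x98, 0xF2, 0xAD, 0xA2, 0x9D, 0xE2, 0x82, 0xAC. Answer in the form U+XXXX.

Offset 0: leading byte 0xF4 = 11110100 → 4-byte char #1 = F4 8C AF 8A.
Offset 4: leading byte 0xE0 = 11100000 → 3-byte char #2 = E0 A0 B2.
Offset 7: leading byte 0xC2 = 11000010 → 2-byte char #3 = C2 9A.
Offset 9: leading byte 0xC7 = 11000111 → 2-byte char #4 = C7 8E.
Offset 11: leading byte 0xF3 = 11110011 → 4-byte char #5 = F3 8C 93 83.
Offset 15: leading byte 0xD6 = 11010110 → 2-byte char #6 = D6 AD.
Offset 17: leading byte 0xD2 = 11010010 → 2-byte char #7 = D2 98.
Offset 19: leading byte 0xF2 = 11110010 → 4-byte char #8 = F2 AD A2 9D.
Leading byte 0xF2 = 11110010 matches 11110xxx → 4-byte sequence.
Byte 1: 0xF2 = 11110010, payload 010 (3 bits).
Byte 2: 0xAD = 10101101 (10xxxxxx ✓), payload 101101.
Byte 3: 0xA2 = 10100010 (10xxxxxx ✓), payload 100010.
Byte 4: 0x9D = 10011101 (10xxxxxx ✓), payload 011101.
Concatenate: 010101101100010011101 = 0xAD89D (21 bits → U+AD89D).

U+AD89D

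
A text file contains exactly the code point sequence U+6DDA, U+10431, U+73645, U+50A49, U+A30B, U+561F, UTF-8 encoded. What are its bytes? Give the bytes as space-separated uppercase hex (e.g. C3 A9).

U+6DDA: 3-byte form → E6 B7 9A.
U+10431: 4-byte form → F0 90 90 B1.
U+73645: 4-byte form → F1 B3 99 85.
U+50A49: 4-byte form → F1 90 A9 89.
U+A30B: 3-byte form → EA 8C 8B.
U+561F: 3-byte form → E5 98 9F.
Concatenated (21 bytes): E6 B7 9A F0 90 90 B1 F1 B3 99 85 F1 90 A9 89 EA 8C 8B E5 98 9F.

E6 B7 9A F0 90 90 B1 F1 B3 99 85 F1 90 A9 89 EA 8C 8B E5 98 9F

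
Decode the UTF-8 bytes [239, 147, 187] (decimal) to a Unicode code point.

Leading byte 0xEF = 11101111 matches 1110xxxx → 3-byte sequence.
Byte 1: 0xEF = 11101111, payload 1111 (4 bits).
Byte 2: 0x93 = 10010011 (10xxxxxx ✓), payload 010011.
Byte 3: 0xBB = 10111011 (10xxxxxx ✓), payload 111011.
Concatenate: 1111010011111011 = 0xF4FB (16 bits → U+F4FB).

U+F4FB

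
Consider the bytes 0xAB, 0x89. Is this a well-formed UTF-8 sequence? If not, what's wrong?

invalid (continuation byte with no leading byte)

Byte 0xAB = 10101011 has the form 10xxxxxx — a continuation byte — but there is no preceding leading byte.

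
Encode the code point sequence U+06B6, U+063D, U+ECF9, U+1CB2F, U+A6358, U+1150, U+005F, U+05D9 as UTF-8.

U+06B6: 2-byte form → DA B6.
U+063D: 2-byte form → D8 BD.
U+ECF9: 3-byte form → EE B3 B9.
U+1CB2F: 4-byte form → F0 9C AC AF.
U+A6358: 4-byte form → F2 A6 8D 98.
U+1150: 3-byte form → E1 85 90.
U+005F: 1-byte form → 5F.
U+05D9: 2-byte form → D7 99.
Concatenated (21 bytes): DA B6 D8 BD EE B3 B9 F0 9C AC AF F2 A6 8D 98 E1 85 90 5F D7 99.

DA B6 D8 BD EE B3 B9 F0 9C AC AF F2 A6 8D 98 E1 85 90 5F D7 99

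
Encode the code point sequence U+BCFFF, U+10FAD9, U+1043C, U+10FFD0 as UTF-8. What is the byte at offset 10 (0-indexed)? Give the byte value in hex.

0x90

U+BCFFF → 4-byte form F2 BC BF BF at offsets 0–3.
U+10FAD9 → 4-byte form F4 8F AB 99 at offsets 4–7.
U+1043C → 4-byte form F0 90 90 BC at offsets 8–11.
Offset 10 falls in char 3's range; it's byte 3 of F0 90 90 BC = 0x90.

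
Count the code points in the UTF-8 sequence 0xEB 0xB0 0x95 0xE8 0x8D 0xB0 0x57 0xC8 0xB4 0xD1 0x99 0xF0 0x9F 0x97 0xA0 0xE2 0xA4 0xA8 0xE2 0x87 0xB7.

8

Byte at offset 0: 0xEB = 11101011 → 3-byte char (#1). Advance 3.
Byte at offset 3: 0xE8 = 11101000 → 3-byte char (#2). Advance 3.
Byte at offset 6: 0x57 = 01010111 → 1-byte char (#3). Advance 1.
Byte at offset 7: 0xC8 = 11001000 → 2-byte char (#4). Advance 2.
Byte at offset 9: 0xD1 = 11010001 → 2-byte char (#5). Advance 2.
Byte at offset 11: 0xF0 = 11110000 → 4-byte char (#6). Advance 4.
Byte at offset 15: 0xE2 = 11100010 → 3-byte char (#7). Advance 3.
Byte at offset 18: 0xE2 = 11100010 → 3-byte char (#8). Advance 3.
Reached end at offset 21 after 8 code points.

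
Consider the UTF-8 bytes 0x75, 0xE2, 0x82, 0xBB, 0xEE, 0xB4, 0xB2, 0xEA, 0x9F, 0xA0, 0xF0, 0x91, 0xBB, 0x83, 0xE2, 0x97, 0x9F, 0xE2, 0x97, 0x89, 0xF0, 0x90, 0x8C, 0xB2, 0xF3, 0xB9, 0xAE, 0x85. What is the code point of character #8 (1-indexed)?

Offset 0: leading byte 0x75 = 01110101 → 1-byte char #1 = 75.
Offset 1: leading byte 0xE2 = 11100010 → 3-byte char #2 = E2 82 BB.
Offset 4: leading byte 0xEE = 11101110 → 3-byte char #3 = EE B4 B2.
Offset 7: leading byte 0xEA = 11101010 → 3-byte char #4 = EA 9F A0.
Offset 10: leading byte 0xF0 = 11110000 → 4-byte char #5 = F0 91 BB 83.
Offset 14: leading byte 0xE2 = 11100010 → 3-byte char #6 = E2 97 9F.
Offset 17: leading byte 0xE2 = 11100010 → 3-byte char #7 = E2 97 89.
Offset 20: leading byte 0xF0 = 11110000 → 4-byte char #8 = F0 90 8C B2.
Leading byte 0xF0 = 11110000 matches 11110xxx → 4-byte sequence.
Byte 1: 0xF0 = 11110000, payload 000 (3 bits).
Byte 2: 0x90 = 10010000 (10xxxxxx ✓), payload 010000.
Byte 3: 0x8C = 10001100 (10xxxxxx ✓), payload 001100.
Byte 4: 0xB2 = 10110010 (10xxxxxx ✓), payload 110010.
Concatenate: 000010000001100110010 = 0x10332 (21 bits → U+10332).

U+10332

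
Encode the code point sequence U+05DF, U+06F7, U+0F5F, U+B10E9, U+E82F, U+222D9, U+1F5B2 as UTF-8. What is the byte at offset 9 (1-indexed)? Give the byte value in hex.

0xB1

1-indexed offset 9 is 0-indexed offset 8.
U+05DF → 2-byte form D7 9F at offsets 0–1.
U+06F7 → 2-byte form DB B7 at offsets 2–3.
U+0F5F → 3-byte form E0 BD 9F at offsets 4–6.
U+B10E9 → 4-byte form F2 B1 83 A9 at offsets 7–10.
Offset 8 falls in char 4's range; it's byte 2 of F2 B1 83 A9 = 0xB1.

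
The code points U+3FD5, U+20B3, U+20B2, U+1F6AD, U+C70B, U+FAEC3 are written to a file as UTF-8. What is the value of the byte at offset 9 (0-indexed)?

0xF0

U+3FD5 → 3-byte form E3 BF 95 at offsets 0–2.
U+20B3 → 3-byte form E2 82 B3 at offsets 3–5.
U+20B2 → 3-byte form E2 82 B2 at offsets 6–8.
U+1F6AD → 4-byte form F0 9F 9A AD at offsets 9–12.
Offset 9 falls in char 4's range; it's byte 1 of F0 9F 9A AD = 0xF0.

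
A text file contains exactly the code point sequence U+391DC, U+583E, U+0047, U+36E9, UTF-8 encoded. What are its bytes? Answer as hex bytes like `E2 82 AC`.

F0 B9 87 9C E5 A0 BE 47 E3 9B A9

U+391DC: 4-byte form → F0 B9 87 9C.
U+583E: 3-byte form → E5 A0 BE.
U+0047: 1-byte form → 47.
U+36E9: 3-byte form → E3 9B A9.
Concatenated (11 bytes): F0 B9 87 9C E5 A0 BE 47 E3 9B A9.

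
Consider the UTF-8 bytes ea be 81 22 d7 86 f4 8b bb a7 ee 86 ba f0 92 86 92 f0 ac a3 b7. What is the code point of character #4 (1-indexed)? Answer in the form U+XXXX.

Offset 0: leading byte 0xEA = 11101010 → 3-byte char #1 = EA BE 81.
Offset 3: leading byte 0x22 = 00100010 → 1-byte char #2 = 22.
Offset 4: leading byte 0xD7 = 11010111 → 2-byte char #3 = D7 86.
Offset 6: leading byte 0xF4 = 11110100 → 4-byte char #4 = F4 8B BB A7.
Leading byte 0xF4 = 11110100 matches 11110xxx → 4-byte sequence.
Byte 1: 0xF4 = 11110100, payload 100 (3 bits).
Byte 2: 0x8B = 10001011 (10xxxxxx ✓), payload 001011.
Byte 3: 0xBB = 10111011 (10xxxxxx ✓), payload 111011.
Byte 4: 0xA7 = 10100111 (10xxxxxx ✓), payload 100111.
Concatenate: 100001011111011100111 = 0x10BEE7 (21 bits → U+10BEE7).

U+10BEE7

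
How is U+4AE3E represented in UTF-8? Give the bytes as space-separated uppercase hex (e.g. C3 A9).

F1 8A B8 BE

U+4AE3E = 0x4AE3E = 306750 decimal. In range U+10000–U+10FFFF → 4-byte form: 11110xxx 10xxxxxx 10xxxxxx 10xxxxxx.
Binary (21 bits): 001001010111000111110.
Split 3+6+6+6: 001 | 001010 | 111000 | 111110.
Byte 1: 11110001 = 0xF1.
Byte 2: 10001010 = 0x8A.
Byte 3: 10111000 = 0xB8.
Byte 4: 10111110 = 0xBE.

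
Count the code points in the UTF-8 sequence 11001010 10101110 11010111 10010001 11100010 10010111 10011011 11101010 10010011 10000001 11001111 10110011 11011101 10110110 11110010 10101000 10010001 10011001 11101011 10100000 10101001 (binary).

Byte at offset 0: 0xCA = 11001010 → 2-byte char (#1). Advance 2.
Byte at offset 2: 0xD7 = 11010111 → 2-byte char (#2). Advance 2.
Byte at offset 4: 0xE2 = 11100010 → 3-byte char (#3). Advance 3.
Byte at offset 7: 0xEA = 11101010 → 3-byte char (#4). Advance 3.
Byte at offset 10: 0xCF = 11001111 → 2-byte char (#5). Advance 2.
Byte at offset 12: 0xDD = 11011101 → 2-byte char (#6). Advance 2.
Byte at offset 14: 0xF2 = 11110010 → 4-byte char (#7). Advance 4.
Byte at offset 18: 0xEB = 11101011 → 3-byte char (#8). Advance 3.
Reached end at offset 21 after 8 code points.

8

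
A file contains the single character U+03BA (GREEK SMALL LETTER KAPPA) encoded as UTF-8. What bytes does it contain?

CE BA

U+03BA = 0x3BA = 954 decimal. In range U+0080–U+07FF → 2-byte form: 110xxxxx 10xxxxxx.
Binary (11 bits): 01110111010.
Split 5+6: 01110 | 111010.
Byte 1: 11001110 = 0xCE.
Byte 2: 10111010 = 0xBA.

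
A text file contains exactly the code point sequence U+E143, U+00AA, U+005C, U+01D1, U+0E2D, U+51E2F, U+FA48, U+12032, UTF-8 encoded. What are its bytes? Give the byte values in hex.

EE 85 83 C2 AA 5C C7 91 E0 B8 AD F1 91 B8 AF EF A9 88 F0 92 80 B2

U+E143: 3-byte form → EE 85 83.
U+00AA: 2-byte form → C2 AA.
U+005C: 1-byte form → 5C.
U+01D1: 2-byte form → C7 91.
U+0E2D: 3-byte form → E0 B8 AD.
U+51E2F: 4-byte form → F1 91 B8 AF.
U+FA48: 3-byte form → EF A9 88.
U+12032: 4-byte form → F0 92 80 B2.
Concatenated (22 bytes): EE 85 83 C2 AA 5C C7 91 E0 B8 AD F1 91 B8 AF EF A9 88 F0 92 80 B2.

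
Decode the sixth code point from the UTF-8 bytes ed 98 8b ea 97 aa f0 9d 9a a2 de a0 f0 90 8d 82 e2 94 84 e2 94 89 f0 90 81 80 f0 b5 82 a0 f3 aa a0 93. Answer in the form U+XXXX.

U+2504

Offset 0: leading byte 0xED = 11101101 → 3-byte char #1 = ED 98 8B.
Offset 3: leading byte 0xEA = 11101010 → 3-byte char #2 = EA 97 AA.
Offset 6: leading byte 0xF0 = 11110000 → 4-byte char #3 = F0 9D 9A A2.
Offset 10: leading byte 0xDE = 11011110 → 2-byte char #4 = DE A0.
Offset 12: leading byte 0xF0 = 11110000 → 4-byte char #5 = F0 90 8D 82.
Offset 16: leading byte 0xE2 = 11100010 → 3-byte char #6 = E2 94 84.
Leading byte 0xE2 = 11100010 matches 1110xxxx → 3-byte sequence.
Byte 1: 0xE2 = 11100010, payload 0010 (4 bits).
Byte 2: 0x94 = 10010100 (10xxxxxx ✓), payload 010100.
Byte 3: 0x84 = 10000100 (10xxxxxx ✓), payload 000100.
Concatenate: 0010010100000100 = 0x2504 (16 bits → U+2504).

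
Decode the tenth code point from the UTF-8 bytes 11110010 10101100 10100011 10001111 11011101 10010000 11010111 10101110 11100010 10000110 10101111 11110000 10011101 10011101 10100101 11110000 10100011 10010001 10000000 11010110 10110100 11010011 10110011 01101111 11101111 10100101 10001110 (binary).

U+F94E

Offset 0: leading byte 0xF2 = 11110010 → 4-byte char #1 = F2 AC A3 8F.
Offset 4: leading byte 0xDD = 11011101 → 2-byte char #2 = DD 90.
Offset 6: leading byte 0xD7 = 11010111 → 2-byte char #3 = D7 AE.
Offset 8: leading byte 0xE2 = 11100010 → 3-byte char #4 = E2 86 AF.
Offset 11: leading byte 0xF0 = 11110000 → 4-byte char #5 = F0 9D 9D A5.
Offset 15: leading byte 0xF0 = 11110000 → 4-byte char #6 = F0 A3 91 80.
Offset 19: leading byte 0xD6 = 11010110 → 2-byte char #7 = D6 B4.
Offset 21: leading byte 0xD3 = 11010011 → 2-byte char #8 = D3 B3.
Offset 23: leading byte 0x6F = 01101111 → 1-byte char #9 = 6F.
Offset 24: leading byte 0xEF = 11101111 → 3-byte char #10 = EF A5 8E.
Leading byte 0xEF = 11101111 matches 1110xxxx → 3-byte sequence.
Byte 1: 0xEF = 11101111, payload 1111 (4 bits).
Byte 2: 0xA5 = 10100101 (10xxxxxx ✓), payload 100101.
Byte 3: 0x8E = 10001110 (10xxxxxx ✓), payload 001110.
Concatenate: 1111100101001110 = 0xF94E (16 bits → U+F94E).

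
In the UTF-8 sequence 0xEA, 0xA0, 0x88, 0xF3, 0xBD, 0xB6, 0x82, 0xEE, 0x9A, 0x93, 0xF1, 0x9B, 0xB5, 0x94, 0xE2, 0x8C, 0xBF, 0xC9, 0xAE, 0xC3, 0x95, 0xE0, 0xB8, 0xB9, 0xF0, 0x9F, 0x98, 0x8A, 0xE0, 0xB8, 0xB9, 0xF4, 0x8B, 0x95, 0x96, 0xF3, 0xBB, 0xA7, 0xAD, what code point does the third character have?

Offset 0: leading byte 0xEA = 11101010 → 3-byte char #1 = EA A0 88.
Offset 3: leading byte 0xF3 = 11110011 → 4-byte char #2 = F3 BD B6 82.
Offset 7: leading byte 0xEE = 11101110 → 3-byte char #3 = EE 9A 93.
Leading byte 0xEE = 11101110 matches 1110xxxx → 3-byte sequence.
Byte 1: 0xEE = 11101110, payload 1110 (4 bits).
Byte 2: 0x9A = 10011010 (10xxxxxx ✓), payload 011010.
Byte 3: 0x93 = 10010011 (10xxxxxx ✓), payload 010011.
Concatenate: 1110011010010011 = 0xE693 (16 bits → U+E693).

U+E693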